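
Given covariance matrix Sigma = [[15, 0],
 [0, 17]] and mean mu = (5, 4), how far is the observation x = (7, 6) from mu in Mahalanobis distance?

Step 1 — centre the observation: (x - mu) = (2, 2).

Step 2 — invert Sigma. det(Sigma) = 15·17 - (0)² = 255.
  Sigma^{-1} = (1/det) · [[d, -b], [-b, a]] = [[0.0667, 0],
 [0, 0.0588]].

Step 3 — form the quadratic (x - mu)^T · Sigma^{-1} · (x - mu):
  Sigma^{-1} · (x - mu) = (0.1333, 0.1176).
  (x - mu)^T · [Sigma^{-1} · (x - mu)] = (2)·(0.1333) + (2)·(0.1176) = 0.502.

Step 4 — take square root: d = √(0.502) ≈ 0.7085.

d(x, mu) = √(0.502) ≈ 0.7085


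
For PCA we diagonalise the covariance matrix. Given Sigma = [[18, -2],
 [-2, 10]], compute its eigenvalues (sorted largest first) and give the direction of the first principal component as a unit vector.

Step 1 — characteristic polynomial of 2×2 Sigma:
  det(Sigma - λI) = λ² - trace · λ + det = 0.
  trace = 18 + 10 = 28, det = 18·10 - (-2)² = 176.
Step 2 — discriminant:
  Δ = trace² - 4·det = 784 - 704 = 80.
Step 3 — eigenvalues:
  λ = (trace ± √Δ)/2 = (28 ± 8.9443)/2,
  λ_1 = 18.4721,  λ_2 = 9.5279.

Step 4 — unit eigenvector for λ_1: solve (Sigma - λ_1 I)v = 0. First row:
  (18 - 18.4721)·v_x + (-2)·v_y = 0, i.e. (-0.4721)·v_x + (-2)·v_y = 0,
  so v ∝ (b, λ_1 - a) = (-2, 0.4721); multiply by -1 so the first entry is positive: u = (2, -0.4721).
  ||u|| = √((2)² + (-0.4721)²) = √(4.2229) ≈ 2.055,
  v_1 = u/||u|| ≈ (0.9732, -0.2298) (||v_1|| = 1).

λ_1 = 18.4721,  λ_2 = 9.5279;  v_1 ≈ (0.9732, -0.2298)


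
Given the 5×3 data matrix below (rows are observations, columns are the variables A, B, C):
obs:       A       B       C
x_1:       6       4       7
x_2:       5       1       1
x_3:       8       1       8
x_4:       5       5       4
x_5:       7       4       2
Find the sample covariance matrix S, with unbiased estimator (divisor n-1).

Step 1 — column means:
  mean(A) = (6 + 5 + 8 + 5 + 7) / 5 = 31/5 = 6.2
  mean(B) = (4 + 1 + 1 + 5 + 4) / 5 = 15/5 = 3
  mean(C) = (7 + 1 + 8 + 4 + 2) / 5 = 22/5 = 4.4

Step 2 — sample covariance S[i,j] = (1/(n-1)) · Σ_k (x_{k,i} - mean_i) · (x_{k,j} - mean_j), with n-1 = 4.
  S[A,A] = ((-0.2)·(-0.2) + (-1.2)·(-1.2) + (1.8)·(1.8) + (-1.2)·(-1.2) + (0.8)·(0.8)) / 4 = 6.8/4 = 1.7
  S[A,B] = ((-0.2)·(1) + (-1.2)·(-2) + (1.8)·(-2) + (-1.2)·(2) + (0.8)·(1)) / 4 = -3/4 = -0.75
  S[A,C] = ((-0.2)·(2.6) + (-1.2)·(-3.4) + (1.8)·(3.6) + (-1.2)·(-0.4) + (0.8)·(-2.4)) / 4 = 8.6/4 = 2.15
  S[B,B] = ((1)·(1) + (-2)·(-2) + (-2)·(-2) + (2)·(2) + (1)·(1)) / 4 = 14/4 = 3.5
  S[B,C] = ((1)·(2.6) + (-2)·(-3.4) + (-2)·(3.6) + (2)·(-0.4) + (1)·(-2.4)) / 4 = -1/4 = -0.25
  S[C,C] = ((2.6)·(2.6) + (-3.4)·(-3.4) + (3.6)·(3.6) + (-0.4)·(-0.4) + (-2.4)·(-2.4)) / 4 = 37.2/4 = 9.3

S is symmetric (S[j,i] = S[i,j]). Assembling:

S = [[1.7, -0.75, 2.15],
 [-0.75, 3.5, -0.25],
 [2.15, -0.25, 9.3]]


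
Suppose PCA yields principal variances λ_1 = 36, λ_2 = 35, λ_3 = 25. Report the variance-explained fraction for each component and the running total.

Step 1 — total variance = trace(Sigma) = Σ λ_i = 36 + 35 + 25 = 96.

Step 2 — fraction explained by component i = λ_i / Σ λ:
  PC1: 36/96 = 0.375
  PC2: 35/96 = 0.3646
  PC3: 25/96 = 0.2604

Step 3 — cumulative fraction after k components = (λ_1 + ... + λ_k) / Σ λ:
  k = 1: 36/96 = 0.375
  k = 2: (36 + 35)/96 = 71/96 = 0.7396
  k = 3: (36 + 35 + 25)/96 = 96/96 = 1

Summary (fraction, with percent):

explained: PC1 0.375 (37.5%), PC2 0.3646 (36.46%), PC3 0.2604 (26.04%);  cumulative: 0.375, 0.7396, 1


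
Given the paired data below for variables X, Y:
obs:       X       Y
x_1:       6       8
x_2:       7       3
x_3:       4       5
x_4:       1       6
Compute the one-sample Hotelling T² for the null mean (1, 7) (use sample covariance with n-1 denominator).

Step 1 — sample mean vector:
  mean(X) = (6 + 7 + 4 + 1) / 4 = 18/4 = 4.5
  mean(Y) = (8 + 3 + 5 + 6) / 4 = 22/4 = 5.5
  x̄ = (4.5, 5.5),  deviation x̄ - mu_0 = (4.5, 5.5) - (1, 7) = (3.5, -1.5).

Step 2 — sample covariance matrix, S[i,j] = (1/(n-1)) · Σ_k (x_{k,i} - mean_i) · (x_{k,j} - mean_j), divisor n-1 = 3:
  S[X,X] = ((1.5)·(1.5) + (2.5)·(2.5) + (-0.5)·(-0.5) + (-3.5)·(-3.5)) / 3 = 21/3 = 7
  S[X,Y] = ((1.5)·(2.5) + (2.5)·(-2.5) + (-0.5)·(-0.5) + (-3.5)·(0.5)) / 3 = -4/3 = -1.3333
  S[Y,Y] = ((2.5)·(2.5) + (-2.5)·(-2.5) + (-0.5)·(-0.5) + (0.5)·(0.5)) / 3 = 13/3 = 4.3333
  S = [[7, -1.3333],
 [-1.3333, 4.3333]].

Step 3 — invert S. det(S) = 7·4.3333 - (-1.3333)² = 28.5556.
  S^{-1} = (1/det) · [[d, -b], [-b, a]] = [[0.1518, 0.0467],
 [0.0467, 0.2451]].

Step 4 — quadratic form (x̄ - mu_0)^T · S^{-1} · (x̄ - mu_0):
  S^{-1} · (x̄ - mu_0) = (0.4611, -0.2043),
  (x̄ - mu_0)^T · [...] = (3.5)·(0.4611) + (-1.5)·(-0.2043) = 1.9202.

Step 5 — scale by n: T² = 4 · 1.9202 = 7.6809.

T² ≈ 7.6809


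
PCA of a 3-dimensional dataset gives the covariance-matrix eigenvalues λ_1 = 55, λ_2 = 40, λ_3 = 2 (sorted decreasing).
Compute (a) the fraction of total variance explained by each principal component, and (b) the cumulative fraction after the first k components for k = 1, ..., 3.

Step 1 — total variance = trace(Sigma) = Σ λ_i = 55 + 40 + 2 = 97.

Step 2 — fraction explained by component i = λ_i / Σ λ:
  PC1: 55/97 = 0.567
  PC2: 40/97 = 0.4124
  PC3: 2/97 = 0.0206

Step 3 — cumulative fraction after k components = (λ_1 + ... + λ_k) / Σ λ:
  k = 1: 55/97 = 0.567
  k = 2: (55 + 40)/97 = 95/97 = 0.9794
  k = 3: (55 + 40 + 2)/97 = 97/97 = 1

Summary (fraction, with percent):

explained: PC1 0.567 (56.7%), PC2 0.4124 (41.24%), PC3 0.0206 (2.06%);  cumulative: 0.567, 0.9794, 1


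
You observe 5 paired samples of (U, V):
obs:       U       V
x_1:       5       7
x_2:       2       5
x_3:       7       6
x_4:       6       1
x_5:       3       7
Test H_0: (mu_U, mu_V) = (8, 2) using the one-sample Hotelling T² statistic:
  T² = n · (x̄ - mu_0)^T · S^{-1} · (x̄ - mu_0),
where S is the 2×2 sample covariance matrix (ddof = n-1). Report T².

Step 1 — sample mean vector:
  mean(U) = (5 + 2 + 7 + 6 + 3) / 5 = 23/5 = 4.6
  mean(V) = (7 + 5 + 6 + 1 + 7) / 5 = 26/5 = 5.2
  x̄ = (4.6, 5.2),  deviation x̄ - mu_0 = (4.6, 5.2) - (8, 2) = (-3.4, 3.2).

Step 2 — sample covariance matrix, S[i,j] = (1/(n-1)) · Σ_k (x_{k,i} - mean_i) · (x_{k,j} - mean_j), divisor n-1 = 4:
  S[U,U] = ((0.4)·(0.4) + (-2.6)·(-2.6) + (2.4)·(2.4) + (1.4)·(1.4) + (-1.6)·(-1.6)) / 4 = 17.2/4 = 4.3
  S[U,V] = ((0.4)·(1.8) + (-2.6)·(-0.2) + (2.4)·(0.8) + (1.4)·(-4.2) + (-1.6)·(1.8)) / 4 = -5.6/4 = -1.4
  S[V,V] = ((1.8)·(1.8) + (-0.2)·(-0.2) + (0.8)·(0.8) + (-4.2)·(-4.2) + (1.8)·(1.8)) / 4 = 24.8/4 = 6.2
  S = [[4.3, -1.4],
 [-1.4, 6.2]].

Step 3 — invert S. det(S) = 4.3·6.2 - (-1.4)² = 24.7.
  S^{-1} = (1/det) · [[d, -b], [-b, a]] = [[0.251, 0.0567],
 [0.0567, 0.1741]].

Step 4 — quadratic form (x̄ - mu_0)^T · S^{-1} · (x̄ - mu_0):
  S^{-1} · (x̄ - mu_0) = (-0.6721, 0.3644),
  (x̄ - mu_0)^T · [...] = (-3.4)·(-0.6721) + (3.2)·(0.3644) = 3.451.

Step 5 — scale by n: T² = 5 · 3.451 = 17.2551.

T² ≈ 17.2551


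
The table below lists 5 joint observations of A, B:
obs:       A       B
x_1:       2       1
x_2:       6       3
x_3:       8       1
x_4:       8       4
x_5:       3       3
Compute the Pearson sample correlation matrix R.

Step 1 — column means:
  mean(A) = (2 + 6 + 8 + 8 + 3) / 5 = 27/5 = 5.4
  mean(B) = (1 + 3 + 1 + 4 + 3) / 5 = 12/5 = 2.4

Step 2 — sample variances and covariances s[i,j] = (1/(n-1)) · Σ_k (x_{k,i} - mean_i) · (x_{k,j} - mean_j), with n-1 = 4:
  s[A,A] = ((-3.4)·(-3.4) + (0.6)·(0.6) + (2.6)·(2.6) + (2.6)·(2.6) + (-2.4)·(-2.4)) / 4 = 31.2/4 = 7.8
  s[A,B] = ((-3.4)·(-1.4) + (0.6)·(0.6) + (2.6)·(-1.4) + (2.6)·(1.6) + (-2.4)·(0.6)) / 4 = 4.2/4 = 1.05
  s[B,B] = ((-1.4)·(-1.4) + (0.6)·(0.6) + (-1.4)·(-1.4) + (1.6)·(1.6) + (0.6)·(0.6)) / 4 = 7.2/4 = 1.8
  Sample standard deviations s_i = √(s[i,i]):
  s(A) = √(7.8) = 2.7928
  s(B) = √(1.8) = 1.3416

Step 3 — r_{ij} = s_{ij} / (s_i · s_j):
  r[A,A] = 1 (diagonal).
  r[A,B] = 1.05 / (2.7928 · 1.3416) = 1.05 / 3.747 = 0.2802
  r[B,B] = 1 (diagonal).

R is symmetric with unit diagonal. Assembling:

R = [[1, 0.2802],
 [0.2802, 1]]


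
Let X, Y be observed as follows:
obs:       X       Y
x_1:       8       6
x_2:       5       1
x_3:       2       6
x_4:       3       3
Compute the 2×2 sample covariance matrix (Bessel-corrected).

Step 1 — column means:
  mean(X) = (8 + 5 + 2 + 3) / 4 = 18/4 = 4.5
  mean(Y) = (6 + 1 + 6 + 3) / 4 = 16/4 = 4

Step 2 — sample covariance S[i,j] = (1/(n-1)) · Σ_k (x_{k,i} - mean_i) · (x_{k,j} - mean_j), with n-1 = 3.
  S[X,X] = ((3.5)·(3.5) + (0.5)·(0.5) + (-2.5)·(-2.5) + (-1.5)·(-1.5)) / 3 = 21/3 = 7
  S[X,Y] = ((3.5)·(2) + (0.5)·(-3) + (-2.5)·(2) + (-1.5)·(-1)) / 3 = 2/3 = 0.6667
  S[Y,Y] = ((2)·(2) + (-3)·(-3) + (2)·(2) + (-1)·(-1)) / 3 = 18/3 = 6

S is symmetric (S[j,i] = S[i,j]). Assembling:

S = [[7, 0.6667],
 [0.6667, 6]]


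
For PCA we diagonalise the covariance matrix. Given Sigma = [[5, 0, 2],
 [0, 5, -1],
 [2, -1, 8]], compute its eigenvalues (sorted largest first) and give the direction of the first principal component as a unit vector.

Step 1 — characteristic polynomial p(λ) = det(λI - Sigma) = λ³ - tr·λ² + c_1·λ - det, where tr = trace, c_1 = sum of the principal 2×2 minors, det = det(Sigma):
  tr = 5 + 5 + 8 = 18,
  c_1 = (5·5 - (0)²) + (5·8 - (2)²) + (5·8 - (-1)²) = 25 + 36 + 39 = 100,
  det = 5·(5·8 - (-1)²) - (0)·((0)·8 - (-1)·(2)) + (2)·((0)·(-1) - 5·(2)) = 5·(39) - (0)·(2) + (2)·(-10) = 175.
  So p(λ) = λ³ - 18λ² + 100λ - 175.
Step 2 — look for an integer root (rational root theorem: any rational root is an integer divisor of 175). Testing λ = 5:
  p(5) = 125 - 450 + 500 - 175 = 0  ✓
  Dividing out (λ - 5): p(λ) = (λ - 5)(λ² - 13λ + 35).
Step 3 — remaining eigenvalues from the quadratic λ² - 13λ + 35 = 0:
  Δ = 13² - 4·35 = 169 - 140 = 29,  λ = (13 ± √29)/2 = (13 ± 5.3852)/2 ≈ 9.1926 or 3.8074.
  Sorted: λ_1 = 9.1926,  λ_2 = 5,  λ_3 = 3.8074  (check: sum = 18 = tr ✓).

Step 4 — unit eigenvector for λ_1 ≈ 9.1926: v spans the null space of (Sigma - λ_1 I), whose rows are
  r_1 = (-4.1926, 0, 2),  r_2 = (0, -4.1926, -1),  r_3 = (2, -1, -1.1926).
  v is orthogonal to every row, so take v ∝ r_1 × r_2 = ((0)·(-1) - (2)·(-4.1926), (2)·(0) - (-4.1926)·(-1), (-4.1926)·(-4.1926) - (0)·(0)) ≈ (8.3852, -4.1926, 17.5777).
  Let u = (8.3852, -4.1926, 17.5777).
  ||u|| = √((8.3852)² + (-4.1926)² + (17.5777)²) = √(396.8659) ≈ 19.9215,  v_1 = u/||u|| ≈ (0.4209, -0.2105, 0.8824) (||v_1|| = 1).

λ_1 = 9.1926,  λ_2 = 5,  λ_3 = 3.8074;  v_1 ≈ (0.4209, -0.2105, 0.8824)


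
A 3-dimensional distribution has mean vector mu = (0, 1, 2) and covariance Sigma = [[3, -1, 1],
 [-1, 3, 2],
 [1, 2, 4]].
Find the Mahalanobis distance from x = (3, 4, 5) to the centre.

Step 1 — centre the observation: (x - mu) = (3, 3, 3).

Step 2 — invert Sigma (cofactor / det for 3×3, or solve directly):
  Sigma^{-1} = [[0.6154, 0.4615, -0.3846],
 [0.4615, 0.8462, -0.5385],
 [-0.3846, -0.5385, 0.6154]].

Step 3 — form the quadratic (x - mu)^T · Sigma^{-1} · (x - mu):
  Sigma^{-1} · (x - mu) = (2.0769, 2.3077, -0.9231).
  (x - mu)^T · [Sigma^{-1} · (x - mu)] = (3)·(2.0769) + (3)·(2.3077) + (3)·(-0.9231) = 10.3846.

Step 4 — take square root: d = √(10.3846) ≈ 3.2225.

d(x, mu) = √(10.3846) ≈ 3.2225


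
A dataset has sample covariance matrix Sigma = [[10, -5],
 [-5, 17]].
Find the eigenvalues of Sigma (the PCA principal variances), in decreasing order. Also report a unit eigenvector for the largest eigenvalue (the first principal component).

Step 1 — characteristic polynomial of 2×2 Sigma:
  det(Sigma - λI) = λ² - trace · λ + det = 0.
  trace = 10 + 17 = 27, det = 10·17 - (-5)² = 145.
Step 2 — discriminant:
  Δ = trace² - 4·det = 729 - 580 = 149.
Step 3 — eigenvalues:
  λ = (trace ± √Δ)/2 = (27 ± 12.2066)/2,
  λ_1 = 19.6033,  λ_2 = 7.3967.

Step 4 — unit eigenvector for λ_1: solve (Sigma - λ_1 I)v = 0. First row:
  (10 - 19.6033)·v_x + (-5)·v_y = 0, i.e. (-9.6033)·v_x + (-5)·v_y = 0,
  so v ∝ (b, λ_1 - a) = (-5, 9.6033); multiply by -1 so the first entry is positive: u = (5, -9.6033).
  ||u|| = √((5)² + (-9.6033)²) = √(117.2229) ≈ 10.827,
  v_1 = u/||u|| ≈ (0.4618, -0.887) (||v_1|| = 1).

λ_1 = 19.6033,  λ_2 = 7.3967;  v_1 ≈ (0.4618, -0.887)


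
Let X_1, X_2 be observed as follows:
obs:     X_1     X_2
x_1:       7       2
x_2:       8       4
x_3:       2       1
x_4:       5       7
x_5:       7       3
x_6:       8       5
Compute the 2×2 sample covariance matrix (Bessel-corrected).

Step 1 — column means:
  mean(X_1) = (7 + 8 + 2 + 5 + 7 + 8) / 6 = 37/6 = 6.1667
  mean(X_2) = (2 + 4 + 1 + 7 + 3 + 5) / 6 = 22/6 = 3.6667

Step 2 — sample covariance S[i,j] = (1/(n-1)) · Σ_k (x_{k,i} - mean_i) · (x_{k,j} - mean_j), with n-1 = 5.
  S[X_1,X_1] = ((0.8333)·(0.8333) + (1.8333)·(1.8333) + (-4.1667)·(-4.1667) + (-1.1667)·(-1.1667) + (0.8333)·(0.8333) + (1.8333)·(1.8333)) / 5 = 26.8333/5 = 5.3667
  S[X_1,X_2] = ((0.8333)·(-1.6667) + (1.8333)·(0.3333) + (-4.1667)·(-2.6667) + (-1.1667)·(3.3333) + (0.8333)·(-0.6667) + (1.8333)·(1.3333)) / 5 = 8.3333/5 = 1.6667
  S[X_2,X_2] = ((-1.6667)·(-1.6667) + (0.3333)·(0.3333) + (-2.6667)·(-2.6667) + (3.3333)·(3.3333) + (-0.6667)·(-0.6667) + (1.3333)·(1.3333)) / 5 = 23.3333/5 = 4.6667

S is symmetric (S[j,i] = S[i,j]). Assembling:

S = [[5.3667, 1.6667],
 [1.6667, 4.6667]]


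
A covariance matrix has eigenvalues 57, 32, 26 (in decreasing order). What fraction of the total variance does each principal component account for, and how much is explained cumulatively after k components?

Step 1 — total variance = trace(Sigma) = Σ λ_i = 57 + 32 + 26 = 115.

Step 2 — fraction explained by component i = λ_i / Σ λ:
  PC1: 57/115 = 0.4957
  PC2: 32/115 = 0.2783
  PC3: 26/115 = 0.2261

Step 3 — cumulative fraction after k components = (λ_1 + ... + λ_k) / Σ λ:
  k = 1: 57/115 = 0.4957
  k = 2: (57 + 32)/115 = 89/115 = 0.7739
  k = 3: (57 + 32 + 26)/115 = 115/115 = 1

Summary (fraction, with percent):

explained: PC1 0.4957 (49.57%), PC2 0.2783 (27.83%), PC3 0.2261 (22.61%);  cumulative: 0.4957, 0.7739, 1


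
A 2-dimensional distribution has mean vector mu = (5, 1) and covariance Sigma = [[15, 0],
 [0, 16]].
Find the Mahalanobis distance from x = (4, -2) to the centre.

Step 1 — centre the observation: (x - mu) = (-1, -3).

Step 2 — invert Sigma. det(Sigma) = 15·16 - (0)² = 240.
  Sigma^{-1} = (1/det) · [[d, -b], [-b, a]] = [[0.0667, 0],
 [0, 0.0625]].

Step 3 — form the quadratic (x - mu)^T · Sigma^{-1} · (x - mu):
  Sigma^{-1} · (x - mu) = (-0.0667, -0.1875).
  (x - mu)^T · [Sigma^{-1} · (x - mu)] = (-1)·(-0.0667) + (-3)·(-0.1875) = 0.6292.

Step 4 — take square root: d = √(0.6292) ≈ 0.7932.

d(x, mu) = √(0.6292) ≈ 0.7932


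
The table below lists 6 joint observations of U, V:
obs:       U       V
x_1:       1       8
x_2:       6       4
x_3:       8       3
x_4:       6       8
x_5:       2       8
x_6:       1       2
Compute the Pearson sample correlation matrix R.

Step 1 — column means:
  mean(U) = (1 + 6 + 8 + 6 + 2 + 1) / 6 = 24/6 = 4
  mean(V) = (8 + 4 + 3 + 8 + 8 + 2) / 6 = 33/6 = 5.5

Step 2 — sample variances and covariances s[i,j] = (1/(n-1)) · Σ_k (x_{k,i} - mean_i) · (x_{k,j} - mean_j), with n-1 = 5:
  s[U,U] = ((-3)·(-3) + (2)·(2) + (4)·(4) + (2)·(2) + (-2)·(-2) + (-3)·(-3)) / 5 = 46/5 = 9.2
  s[U,V] = ((-3)·(2.5) + (2)·(-1.5) + (4)·(-2.5) + (2)·(2.5) + (-2)·(2.5) + (-3)·(-3.5)) / 5 = -10/5 = -2
  s[V,V] = ((2.5)·(2.5) + (-1.5)·(-1.5) + (-2.5)·(-2.5) + (2.5)·(2.5) + (2.5)·(2.5) + (-3.5)·(-3.5)) / 5 = 39.5/5 = 7.9
  Sample standard deviations s_i = √(s[i,i]):
  s(U) = √(9.2) = 3.0332
  s(V) = √(7.9) = 2.8107

Step 3 — r_{ij} = s_{ij} / (s_i · s_j):
  r[U,U] = 1 (diagonal).
  r[U,V] = -2 / (3.0332 · 2.8107) = -2 / 8.5253 = -0.2346
  r[V,V] = 1 (diagonal).

R is symmetric with unit diagonal. Assembling:

R = [[1, -0.2346],
 [-0.2346, 1]]


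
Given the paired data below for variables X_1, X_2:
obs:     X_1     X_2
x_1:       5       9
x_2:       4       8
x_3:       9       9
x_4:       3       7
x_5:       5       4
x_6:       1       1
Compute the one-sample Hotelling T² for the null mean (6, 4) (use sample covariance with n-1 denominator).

Step 1 — sample mean vector:
  mean(X_1) = (5 + 4 + 9 + 3 + 5 + 1) / 6 = 27/6 = 4.5
  mean(X_2) = (9 + 8 + 9 + 7 + 4 + 1) / 6 = 38/6 = 6.3333
  x̄ = (4.5, 6.3333),  deviation x̄ - mu_0 = (4.5, 6.3333) - (6, 4) = (-1.5, 2.3333).

Step 2 — sample covariance matrix, S[i,j] = (1/(n-1)) · Σ_k (x_{k,i} - mean_i) · (x_{k,j} - mean_j), divisor n-1 = 5:
  S[X_1,X_1] = ((0.5)·(0.5) + (-0.5)·(-0.5) + (4.5)·(4.5) + (-1.5)·(-1.5) + (0.5)·(0.5) + (-3.5)·(-3.5)) / 5 = 35.5/5 = 7.1
  S[X_1,X_2] = ((0.5)·(2.6667) + (-0.5)·(1.6667) + (4.5)·(2.6667) + (-1.5)·(0.6667) + (0.5)·(-2.3333) + (-3.5)·(-5.3333)) / 5 = 29/5 = 5.8
  S[X_2,X_2] = ((2.6667)·(2.6667) + (1.6667)·(1.6667) + (2.6667)·(2.6667) + (0.6667)·(0.6667) + (-2.3333)·(-2.3333) + (-5.3333)·(-5.3333)) / 5 = 51.3333/5 = 10.2667
  S = [[7.1, 5.8],
 [5.8, 10.2667]].

Step 3 — invert S. det(S) = 7.1·10.2667 - (5.8)² = 39.2533.
  S^{-1} = (1/det) · [[d, -b], [-b, a]] = [[0.2615, -0.1478],
 [-0.1478, 0.1809]].

Step 4 — quadratic form (x̄ - mu_0)^T · S^{-1} · (x̄ - mu_0):
  S^{-1} · (x̄ - mu_0) = (-0.7371, 0.6437),
  (x̄ - mu_0)^T · [...] = (-1.5)·(-0.7371) + (2.3333)·(0.6437) = 2.6076.

Step 5 — scale by n: T² = 6 · 2.6076 = 15.6454.

T² ≈ 15.6454


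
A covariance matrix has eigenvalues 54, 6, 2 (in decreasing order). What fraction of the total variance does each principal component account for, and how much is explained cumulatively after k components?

Step 1 — total variance = trace(Sigma) = Σ λ_i = 54 + 6 + 2 = 62.

Step 2 — fraction explained by component i = λ_i / Σ λ:
  PC1: 54/62 = 0.871
  PC2: 6/62 = 0.0968
  PC3: 2/62 = 0.0323

Step 3 — cumulative fraction after k components = (λ_1 + ... + λ_k) / Σ λ:
  k = 1: 54/62 = 0.871
  k = 2: (54 + 6)/62 = 60/62 = 0.9677
  k = 3: (54 + 6 + 2)/62 = 62/62 = 1

Summary (fraction, with percent):

explained: PC1 0.871 (87.1%), PC2 0.0968 (9.68%), PC3 0.0323 (3.23%);  cumulative: 0.871, 0.9677, 1


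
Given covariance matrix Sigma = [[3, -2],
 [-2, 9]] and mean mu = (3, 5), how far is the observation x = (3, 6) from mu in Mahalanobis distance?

Step 1 — centre the observation: (x - mu) = (0, 1).

Step 2 — invert Sigma. det(Sigma) = 3·9 - (-2)² = 23.
  Sigma^{-1} = (1/det) · [[d, -b], [-b, a]] = [[0.3913, 0.087],
 [0.087, 0.1304]].

Step 3 — form the quadratic (x - mu)^T · Sigma^{-1} · (x - mu):
  Sigma^{-1} · (x - mu) = (0.087, 0.1304).
  (x - mu)^T · [Sigma^{-1} · (x - mu)] = (0)·(0.087) + (1)·(0.1304) = 0.1304.

Step 4 — take square root: d = √(0.1304) ≈ 0.3612.

d(x, mu) = √(0.1304) ≈ 0.3612


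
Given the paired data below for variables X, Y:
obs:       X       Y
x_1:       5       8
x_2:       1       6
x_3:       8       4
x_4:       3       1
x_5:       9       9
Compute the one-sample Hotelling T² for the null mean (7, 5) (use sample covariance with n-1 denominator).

Step 1 — sample mean vector:
  mean(X) = (5 + 1 + 8 + 3 + 9) / 5 = 26/5 = 5.2
  mean(Y) = (8 + 6 + 4 + 1 + 9) / 5 = 28/5 = 5.6
  x̄ = (5.2, 5.6),  deviation x̄ - mu_0 = (5.2, 5.6) - (7, 5) = (-1.8, 0.6).

Step 2 — sample covariance matrix, S[i,j] = (1/(n-1)) · Σ_k (x_{k,i} - mean_i) · (x_{k,j} - mean_j), divisor n-1 = 4:
  S[X,X] = ((-0.2)·(-0.2) + (-4.2)·(-4.2) + (2.8)·(2.8) + (-2.2)·(-2.2) + (3.8)·(3.8)) / 4 = 44.8/4 = 11.2
  S[X,Y] = ((-0.2)·(2.4) + (-4.2)·(0.4) + (2.8)·(-1.6) + (-2.2)·(-4.6) + (3.8)·(3.4)) / 4 = 16.4/4 = 4.1
  S[Y,Y] = ((2.4)·(2.4) + (0.4)·(0.4) + (-1.6)·(-1.6) + (-4.6)·(-4.6) + (3.4)·(3.4)) / 4 = 41.2/4 = 10.3
  S = [[11.2, 4.1],
 [4.1, 10.3]].

Step 3 — invert S. det(S) = 11.2·10.3 - (4.1)² = 98.55.
  S^{-1} = (1/det) · [[d, -b], [-b, a]] = [[0.1045, -0.0416],
 [-0.0416, 0.1136]].

Step 4 — quadratic form (x̄ - mu_0)^T · S^{-1} · (x̄ - mu_0):
  S^{-1} · (x̄ - mu_0) = (-0.2131, 0.1431),
  (x̄ - mu_0)^T · [...] = (-1.8)·(-0.2131) + (0.6)·(0.1431) = 0.4694.

Step 5 — scale by n: T² = 5 · 0.4694 = 2.347.

T² ≈ 2.347


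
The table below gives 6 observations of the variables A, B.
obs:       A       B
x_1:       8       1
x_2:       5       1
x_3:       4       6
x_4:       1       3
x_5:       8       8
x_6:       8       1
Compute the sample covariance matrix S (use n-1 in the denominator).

Step 1 — column means:
  mean(A) = (8 + 5 + 4 + 1 + 8 + 8) / 6 = 34/6 = 5.6667
  mean(B) = (1 + 1 + 6 + 3 + 8 + 1) / 6 = 20/6 = 3.3333

Step 2 — sample covariance S[i,j] = (1/(n-1)) · Σ_k (x_{k,i} - mean_i) · (x_{k,j} - mean_j), with n-1 = 5.
  S[A,A] = ((2.3333)·(2.3333) + (-0.6667)·(-0.6667) + (-1.6667)·(-1.6667) + (-4.6667)·(-4.6667) + (2.3333)·(2.3333) + (2.3333)·(2.3333)) / 5 = 41.3333/5 = 8.2667
  S[A,B] = ((2.3333)·(-2.3333) + (-0.6667)·(-2.3333) + (-1.6667)·(2.6667) + (-4.6667)·(-0.3333) + (2.3333)·(4.6667) + (2.3333)·(-2.3333)) / 5 = -1.3333/5 = -0.2667
  S[B,B] = ((-2.3333)·(-2.3333) + (-2.3333)·(-2.3333) + (2.6667)·(2.6667) + (-0.3333)·(-0.3333) + (4.6667)·(4.6667) + (-2.3333)·(-2.3333)) / 5 = 45.3333/5 = 9.0667

S is symmetric (S[j,i] = S[i,j]). Assembling:

S = [[8.2667, -0.2667],
 [-0.2667, 9.0667]]


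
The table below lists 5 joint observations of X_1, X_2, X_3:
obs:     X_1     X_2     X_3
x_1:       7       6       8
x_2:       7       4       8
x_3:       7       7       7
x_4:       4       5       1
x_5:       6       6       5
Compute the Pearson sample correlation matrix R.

Step 1 — column means:
  mean(X_1) = (7 + 7 + 7 + 4 + 6) / 5 = 31/5 = 6.2
  mean(X_2) = (6 + 4 + 7 + 5 + 6) / 5 = 28/5 = 5.6
  mean(X_3) = (8 + 8 + 7 + 1 + 5) / 5 = 29/5 = 5.8

Step 2 — sample variances and covariances s[i,j] = (1/(n-1)) · Σ_k (x_{k,i} - mean_i) · (x_{k,j} - mean_j), with n-1 = 4:
  s[X_1,X_1] = ((0.8)·(0.8) + (0.8)·(0.8) + (0.8)·(0.8) + (-2.2)·(-2.2) + (-0.2)·(-0.2)) / 4 = 6.8/4 = 1.7
  s[X_1,X_2] = ((0.8)·(0.4) + (0.8)·(-1.6) + (0.8)·(1.4) + (-2.2)·(-0.6) + (-0.2)·(0.4)) / 4 = 1.4/4 = 0.35
  s[X_1,X_3] = ((0.8)·(2.2) + (0.8)·(2.2) + (0.8)·(1.2) + (-2.2)·(-4.8) + (-0.2)·(-0.8)) / 4 = 15.2/4 = 3.8
  s[X_2,X_2] = ((0.4)·(0.4) + (-1.6)·(-1.6) + (1.4)·(1.4) + (-0.6)·(-0.6) + (0.4)·(0.4)) / 4 = 5.2/4 = 1.3
  s[X_2,X_3] = ((0.4)·(2.2) + (-1.6)·(2.2) + (1.4)·(1.2) + (-0.6)·(-4.8) + (0.4)·(-0.8)) / 4 = 1.6/4 = 0.4
  s[X_3,X_3] = ((2.2)·(2.2) + (2.2)·(2.2) + (1.2)·(1.2) + (-4.8)·(-4.8) + (-0.8)·(-0.8)) / 4 = 34.8/4 = 8.7
  Sample standard deviations s_i = √(s[i,i]):
  s(X_1) = √(1.7) = 1.3038
  s(X_2) = √(1.3) = 1.1402
  s(X_3) = √(8.7) = 2.9496

Step 3 — r_{ij} = s_{ij} / (s_i · s_j):
  r[X_1,X_1] = 1 (diagonal).
  r[X_1,X_2] = 0.35 / (1.3038 · 1.1402) = 0.35 / 1.4866 = 0.2354
  r[X_1,X_3] = 3.8 / (1.3038 · 2.9496) = 3.8 / 3.8458 = 0.9881
  r[X_2,X_2] = 1 (diagonal).
  r[X_2,X_3] = 0.4 / (1.1402 · 2.9496) = 0.4 / 3.363 = 0.1189
  r[X_3,X_3] = 1 (diagonal).

R is symmetric with unit diagonal. Assembling:

R = [[1, 0.2354, 0.9881],
 [0.2354, 1, 0.1189],
 [0.9881, 0.1189, 1]]


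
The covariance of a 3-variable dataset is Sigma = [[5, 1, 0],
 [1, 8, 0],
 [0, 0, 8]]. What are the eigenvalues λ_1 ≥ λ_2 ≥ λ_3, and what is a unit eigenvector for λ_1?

Step 1 — characteristic polynomial p(λ) = det(λI - Sigma) = λ³ - tr·λ² + c_1·λ - det, where tr = trace, c_1 = sum of the principal 2×2 minors, det = det(Sigma):
  tr = 5 + 8 + 8 = 21,
  c_1 = (5·8 - (1)²) + (5·8 - (0)²) + (8·8 - (0)²) = 39 + 40 + 64 = 143,
  det = 5·(8·8 - (0)²) - (1)·((1)·8 - (0)·(0)) + (0)·((1)·(0) - 8·(0)) = 5·(64) - (1)·(8) + (0)·(0) = 312.
  So p(λ) = λ³ - 21λ² + 143λ - 312.
Step 2 — look for an integer root (rational root theorem: any rational root is an integer divisor of 312). Testing λ = 8:
  p(8) = 512 - 1344 + 1144 - 312 = 0  ✓
  Dividing out (λ - 8): p(λ) = (λ - 8)(λ² - 13λ + 39).
Step 3 — remaining eigenvalues from the quadratic λ² - 13λ + 39 = 0:
  Δ = 13² - 4·39 = 169 - 156 = 13,  λ = (13 ± √13)/2 = (13 ± 3.6056)/2 ≈ 8.3028 or 4.6972.
  Sorted: λ_1 = 8.3028,  λ_2 = 8,  λ_3 = 4.6972  (check: sum = 21 = tr ✓).

Step 4 — unit eigenvector for λ_1 ≈ 8.3028: v spans the null space of (Sigma - λ_1 I), whose rows are
  r_1 = (-3.3028, 1, 0),  r_2 = (1, -0.3028, 0),  r_3 = (0, 0, -0.3028).
  v is orthogonal to every row, so take v ∝ r_1 × r_3 = ((1)·(-0.3028) - (0)·(0), (0)·(0) - (-3.3028)·(-0.3028), (-3.3028)·(0) - (1)·(0)) ≈ (-0.3028, -1, 0).
  Rescale (multiply by -1 so the first nonzero entry is positive): u = (0.3028, 1, 0).
  ||u|| = √((0.3028)² + (1)² + (0)²) = √(1.0917) ≈ 1.0448,  v_1 = u/||u|| ≈ (0.2898, 0.9571, 0) (||v_1|| = 1).

λ_1 = 8.3028,  λ_2 = 8,  λ_3 = 4.6972;  v_1 ≈ (0.2898, 0.9571, 0)


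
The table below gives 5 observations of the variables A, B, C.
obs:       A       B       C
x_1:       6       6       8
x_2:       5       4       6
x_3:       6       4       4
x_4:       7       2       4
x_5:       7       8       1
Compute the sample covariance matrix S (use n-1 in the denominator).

Step 1 — column means:
  mean(A) = (6 + 5 + 6 + 7 + 7) / 5 = 31/5 = 6.2
  mean(B) = (6 + 4 + 4 + 2 + 8) / 5 = 24/5 = 4.8
  mean(C) = (8 + 6 + 4 + 4 + 1) / 5 = 23/5 = 4.6

Step 2 — sample covariance S[i,j] = (1/(n-1)) · Σ_k (x_{k,i} - mean_i) · (x_{k,j} - mean_j), with n-1 = 4.
  S[A,A] = ((-0.2)·(-0.2) + (-1.2)·(-1.2) + (-0.2)·(-0.2) + (0.8)·(0.8) + (0.8)·(0.8)) / 4 = 2.8/4 = 0.7
  S[A,B] = ((-0.2)·(1.2) + (-1.2)·(-0.8) + (-0.2)·(-0.8) + (0.8)·(-2.8) + (0.8)·(3.2)) / 4 = 1.2/4 = 0.3
  S[A,C] = ((-0.2)·(3.4) + (-1.2)·(1.4) + (-0.2)·(-0.6) + (0.8)·(-0.6) + (0.8)·(-3.6)) / 4 = -5.6/4 = -1.4
  S[B,B] = ((1.2)·(1.2) + (-0.8)·(-0.8) + (-0.8)·(-0.8) + (-2.8)·(-2.8) + (3.2)·(3.2)) / 4 = 20.8/4 = 5.2
  S[B,C] = ((1.2)·(3.4) + (-0.8)·(1.4) + (-0.8)·(-0.6) + (-2.8)·(-0.6) + (3.2)·(-3.6)) / 4 = -6.4/4 = -1.6
  S[C,C] = ((3.4)·(3.4) + (1.4)·(1.4) + (-0.6)·(-0.6) + (-0.6)·(-0.6) + (-3.6)·(-3.6)) / 4 = 27.2/4 = 6.8

S is symmetric (S[j,i] = S[i,j]). Assembling:

S = [[0.7, 0.3, -1.4],
 [0.3, 5.2, -1.6],
 [-1.4, -1.6, 6.8]]


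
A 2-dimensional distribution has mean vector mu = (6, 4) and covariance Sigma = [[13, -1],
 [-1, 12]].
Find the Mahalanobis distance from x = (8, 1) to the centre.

Step 1 — centre the observation: (x - mu) = (2, -3).

Step 2 — invert Sigma. det(Sigma) = 13·12 - (-1)² = 155.
  Sigma^{-1} = (1/det) · [[d, -b], [-b, a]] = [[0.0774, 0.0065],
 [0.0065, 0.0839]].

Step 3 — form the quadratic (x - mu)^T · Sigma^{-1} · (x - mu):
  Sigma^{-1} · (x - mu) = (0.1355, -0.2387).
  (x - mu)^T · [Sigma^{-1} · (x - mu)] = (2)·(0.1355) + (-3)·(-0.2387) = 0.9871.

Step 4 — take square root: d = √(0.9871) ≈ 0.9935.

d(x, mu) = √(0.9871) ≈ 0.9935


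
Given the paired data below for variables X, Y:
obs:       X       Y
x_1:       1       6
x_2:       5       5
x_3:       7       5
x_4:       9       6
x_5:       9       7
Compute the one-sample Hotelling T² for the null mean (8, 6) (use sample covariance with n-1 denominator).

Step 1 — sample mean vector:
  mean(X) = (1 + 5 + 7 + 9 + 9) / 5 = 31/5 = 6.2
  mean(Y) = (6 + 5 + 5 + 6 + 7) / 5 = 29/5 = 5.8
  x̄ = (6.2, 5.8),  deviation x̄ - mu_0 = (6.2, 5.8) - (8, 6) = (-1.8, -0.2).

Step 2 — sample covariance matrix, S[i,j] = (1/(n-1)) · Σ_k (x_{k,i} - mean_i) · (x_{k,j} - mean_j), divisor n-1 = 4:
  S[X,X] = ((-5.2)·(-5.2) + (-1.2)·(-1.2) + (0.8)·(0.8) + (2.8)·(2.8) + (2.8)·(2.8)) / 4 = 44.8/4 = 11.2
  S[X,Y] = ((-5.2)·(0.2) + (-1.2)·(-0.8) + (0.8)·(-0.8) + (2.8)·(0.2) + (2.8)·(1.2)) / 4 = 3.2/4 = 0.8
  S[Y,Y] = ((0.2)·(0.2) + (-0.8)·(-0.8) + (-0.8)·(-0.8) + (0.2)·(0.2) + (1.2)·(1.2)) / 4 = 2.8/4 = 0.7
  S = [[11.2, 0.8],
 [0.8, 0.7]].

Step 3 — invert S. det(S) = 11.2·0.7 - (0.8)² = 7.2.
  S^{-1} = (1/det) · [[d, -b], [-b, a]] = [[0.0972, -0.1111],
 [-0.1111, 1.5556]].

Step 4 — quadratic form (x̄ - mu_0)^T · S^{-1} · (x̄ - mu_0):
  S^{-1} · (x̄ - mu_0) = (-0.1528, -0.1111),
  (x̄ - mu_0)^T · [...] = (-1.8)·(-0.1528) + (-0.2)·(-0.1111) = 0.2972.

Step 5 — scale by n: T² = 5 · 0.2972 = 1.4861.

T² ≈ 1.4861


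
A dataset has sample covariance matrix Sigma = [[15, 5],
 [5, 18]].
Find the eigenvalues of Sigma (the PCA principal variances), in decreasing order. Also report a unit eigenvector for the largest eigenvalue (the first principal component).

Step 1 — characteristic polynomial of 2×2 Sigma:
  det(Sigma - λI) = λ² - trace · λ + det = 0.
  trace = 15 + 18 = 33, det = 15·18 - (5)² = 245.
Step 2 — discriminant:
  Δ = trace² - 4·det = 1089 - 980 = 109.
Step 3 — eigenvalues:
  λ = (trace ± √Δ)/2 = (33 ± 10.4403)/2,
  λ_1 = 21.7202,  λ_2 = 11.2798.

Step 4 — unit eigenvector for λ_1: solve (Sigma - λ_1 I)v = 0. First row:
  (15 - 21.7202)·v_x + (5)·v_y = 0, i.e. (-6.7202)·v_x + (5)·v_y = 0,
  so v ∝ (b, λ_1 - a) = (5, 6.7202) = u.
  ||u|| = √((5)² + (6.7202)²) = √(70.1605) ≈ 8.3762,
  v_1 = u/||u|| ≈ (0.5969, 0.8023) (||v_1|| = 1).

λ_1 = 21.7202,  λ_2 = 11.2798;  v_1 ≈ (0.5969, 0.8023)


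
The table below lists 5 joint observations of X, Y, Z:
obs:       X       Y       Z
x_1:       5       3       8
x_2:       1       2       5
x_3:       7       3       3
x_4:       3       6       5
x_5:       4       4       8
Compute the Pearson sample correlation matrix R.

Step 1 — column means:
  mean(X) = (5 + 1 + 7 + 3 + 4) / 5 = 20/5 = 4
  mean(Y) = (3 + 2 + 3 + 6 + 4) / 5 = 18/5 = 3.6
  mean(Z) = (8 + 5 + 3 + 5 + 8) / 5 = 29/5 = 5.8

Step 2 — sample variances and covariances s[i,j] = (1/(n-1)) · Σ_k (x_{k,i} - mean_i) · (x_{k,j} - mean_j), with n-1 = 4:
  s[X,X] = ((1)·(1) + (-3)·(-3) + (3)·(3) + (-1)·(-1) + (0)·(0)) / 4 = 20/4 = 5
  s[X,Y] = ((1)·(-0.6) + (-3)·(-1.6) + (3)·(-0.6) + (-1)·(2.4) + (0)·(0.4)) / 4 = 0/4 = 0
  s[X,Z] = ((1)·(2.2) + (-3)·(-0.8) + (3)·(-2.8) + (-1)·(-0.8) + (0)·(2.2)) / 4 = -3/4 = -0.75
  s[Y,Y] = ((-0.6)·(-0.6) + (-1.6)·(-1.6) + (-0.6)·(-0.6) + (2.4)·(2.4) + (0.4)·(0.4)) / 4 = 9.2/4 = 2.3
  s[Y,Z] = ((-0.6)·(2.2) + (-1.6)·(-0.8) + (-0.6)·(-2.8) + (2.4)·(-0.8) + (0.4)·(2.2)) / 4 = 0.6/4 = 0.15
  s[Z,Z] = ((2.2)·(2.2) + (-0.8)·(-0.8) + (-2.8)·(-2.8) + (-0.8)·(-0.8) + (2.2)·(2.2)) / 4 = 18.8/4 = 4.7
  Sample standard deviations s_i = √(s[i,i]):
  s(X) = √(5) = 2.2361
  s(Y) = √(2.3) = 1.5166
  s(Z) = √(4.7) = 2.1679

Step 3 — r_{ij} = s_{ij} / (s_i · s_j):
  r[X,X] = 1 (diagonal).
  r[X,Y] = 0 / (2.2361 · 1.5166) = 0 / 3.3912 = 0
  r[X,Z] = -0.75 / (2.2361 · 2.1679) = -0.75 / 4.8477 = -0.1547
  r[Y,Y] = 1 (diagonal).
  r[Y,Z] = 0.15 / (1.5166 · 2.1679) = 0.15 / 3.2879 = 0.0456
  r[Z,Z] = 1 (diagonal).

R is symmetric with unit diagonal. Assembling:

R = [[1, 0, -0.1547],
 [0, 1, 0.0456],
 [-0.1547, 0.0456, 1]]


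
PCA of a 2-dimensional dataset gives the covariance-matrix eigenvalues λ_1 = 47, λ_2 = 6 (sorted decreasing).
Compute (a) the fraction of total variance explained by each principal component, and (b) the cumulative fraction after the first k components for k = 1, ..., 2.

Step 1 — total variance = trace(Sigma) = Σ λ_i = 47 + 6 = 53.

Step 2 — fraction explained by component i = λ_i / Σ λ:
  PC1: 47/53 = 0.8868
  PC2: 6/53 = 0.1132

Step 3 — cumulative fraction after k components = (λ_1 + ... + λ_k) / Σ λ:
  k = 1: 47/53 = 0.8868
  k = 2: (47 + 6)/53 = 53/53 = 1

Summary (fraction, with percent):

explained: PC1 0.8868 (88.68%), PC2 0.1132 (11.32%);  cumulative: 0.8868, 1


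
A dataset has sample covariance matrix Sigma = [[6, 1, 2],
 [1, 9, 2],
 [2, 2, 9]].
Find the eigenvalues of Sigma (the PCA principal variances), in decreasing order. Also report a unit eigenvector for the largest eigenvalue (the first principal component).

Step 1 — characteristic polynomial p(λ) = det(λI - Sigma) = λ³ - tr·λ² + c_1·λ - det, where tr = trace, c_1 = sum of the principal 2×2 minors, det = det(Sigma):
  tr = 6 + 9 + 9 = 24,
  c_1 = (6·9 - (1)²) + (6·9 - (2)²) + (9·9 - (2)²) = 53 + 50 + 77 = 180,
  det = 6·(9·9 - (2)²) - (1)·((1)·9 - (2)·(2)) + (2)·((1)·(2) - 9·(2)) = 6·(77) - (1)·(5) + (2)·(-16) = 425.
  So p(λ) = λ³ - 24λ² + 180λ - 425.
Step 2 — look for an integer root (rational root theorem: any rational root is an integer divisor of 425). Testing λ = 5:
  p(5) = 125 - 600 + 900 - 425 = 0  ✓
  Dividing out (λ - 5): p(λ) = (λ - 5)(λ² - 19λ + 85).
Step 3 — remaining eigenvalues from the quadratic λ² - 19λ + 85 = 0:
  Δ = 19² - 4·85 = 361 - 340 = 21,  λ = (19 ± √21)/2 = (19 ± 4.5826)/2 ≈ 11.7913 or 7.2087.
  Sorted: λ_1 = 11.7913,  λ_2 = 7.2087,  λ_3 = 5  (check: sum = 24 = tr ✓).

Step 4 — unit eigenvector for λ_1 ≈ 11.7913: v spans the null space of (Sigma - λ_1 I), whose rows are
  r_1 = (-5.7913, 1, 2),  r_2 = (1, -2.7913, 2),  r_3 = (2, 2, -2.7913).
  v is orthogonal to every row, so take v ∝ r_1 × r_2 = ((1)·(2) - (2)·(-2.7913), (2)·(1) - (-5.7913)·(2), (-5.7913)·(-2.7913) - (1)·(1)) ≈ (7.5826, 13.5826, 15.1652).
  Let u = (7.5826, 13.5826, 15.1652).
  ||u|| = √((7.5826)² + (13.5826)² + (15.1652)²) = √(471.9636) ≈ 21.7247,  v_1 = u/||u|| ≈ (0.349, 0.6252, 0.6981) (||v_1|| = 1).

λ_1 = 11.7913,  λ_2 = 7.2087,  λ_3 = 5;  v_1 ≈ (0.349, 0.6252, 0.6981)


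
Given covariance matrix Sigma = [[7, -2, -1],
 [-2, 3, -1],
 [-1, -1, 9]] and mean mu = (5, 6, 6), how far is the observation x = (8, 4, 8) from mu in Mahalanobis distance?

Step 1 — centre the observation: (x - mu) = (3, -2, 2).

Step 2 — invert Sigma (cofactor / det for 3×3, or solve directly):
  Sigma^{-1} = [[0.1871, 0.1367, 0.036],
 [0.1367, 0.446, 0.0647],
 [0.036, 0.0647, 0.1223]].

Step 3 — form the quadratic (x - mu)^T · Sigma^{-1} · (x - mu):
  Sigma^{-1} · (x - mu) = (0.3597, -0.3525, 0.223).
  (x - mu)^T · [Sigma^{-1} · (x - mu)] = (3)·(0.3597) + (-2)·(-0.3525) + (2)·(0.223) = 2.2302.

Step 4 — take square root: d = √(2.2302) ≈ 1.4934.

d(x, mu) = √(2.2302) ≈ 1.4934


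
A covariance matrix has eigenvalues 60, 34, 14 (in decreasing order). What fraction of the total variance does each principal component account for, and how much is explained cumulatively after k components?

Step 1 — total variance = trace(Sigma) = Σ λ_i = 60 + 34 + 14 = 108.

Step 2 — fraction explained by component i = λ_i / Σ λ:
  PC1: 60/108 = 0.5556
  PC2: 34/108 = 0.3148
  PC3: 14/108 = 0.1296

Step 3 — cumulative fraction after k components = (λ_1 + ... + λ_k) / Σ λ:
  k = 1: 60/108 = 0.5556
  k = 2: (60 + 34)/108 = 94/108 = 0.8704
  k = 3: (60 + 34 + 14)/108 = 108/108 = 1

Summary (fraction, with percent):

explained: PC1 0.5556 (55.56%), PC2 0.3148 (31.48%), PC3 0.1296 (12.96%);  cumulative: 0.5556, 0.8704, 1


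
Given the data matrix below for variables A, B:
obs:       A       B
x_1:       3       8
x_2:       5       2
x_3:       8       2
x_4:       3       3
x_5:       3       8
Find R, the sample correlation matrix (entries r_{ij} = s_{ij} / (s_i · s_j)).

Step 1 — column means:
  mean(A) = (3 + 5 + 8 + 3 + 3) / 5 = 22/5 = 4.4
  mean(B) = (8 + 2 + 2 + 3 + 8) / 5 = 23/5 = 4.6

Step 2 — sample variances and covariances s[i,j] = (1/(n-1)) · Σ_k (x_{k,i} - mean_i) · (x_{k,j} - mean_j), with n-1 = 4:
  s[A,A] = ((-1.4)·(-1.4) + (0.6)·(0.6) + (3.6)·(3.6) + (-1.4)·(-1.4) + (-1.4)·(-1.4)) / 4 = 19.2/4 = 4.8
  s[A,B] = ((-1.4)·(3.4) + (0.6)·(-2.6) + (3.6)·(-2.6) + (-1.4)·(-1.6) + (-1.4)·(3.4)) / 4 = -18.2/4 = -4.55
  s[B,B] = ((3.4)·(3.4) + (-2.6)·(-2.6) + (-2.6)·(-2.6) + (-1.6)·(-1.6) + (3.4)·(3.4)) / 4 = 39.2/4 = 9.8
  Sample standard deviations s_i = √(s[i,i]):
  s(A) = √(4.8) = 2.1909
  s(B) = √(9.8) = 3.1305

Step 3 — r_{ij} = s_{ij} / (s_i · s_j):
  r[A,A] = 1 (diagonal).
  r[A,B] = -4.55 / (2.1909 · 3.1305) = -4.55 / 6.8586 = -0.6634
  r[B,B] = 1 (diagonal).

R is symmetric with unit diagonal. Assembling:

R = [[1, -0.6634],
 [-0.6634, 1]]


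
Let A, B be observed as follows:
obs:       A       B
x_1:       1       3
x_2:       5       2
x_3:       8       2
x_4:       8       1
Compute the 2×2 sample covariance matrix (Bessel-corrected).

Step 1 — column means:
  mean(A) = (1 + 5 + 8 + 8) / 4 = 22/4 = 5.5
  mean(B) = (3 + 2 + 2 + 1) / 4 = 8/4 = 2

Step 2 — sample covariance S[i,j] = (1/(n-1)) · Σ_k (x_{k,i} - mean_i) · (x_{k,j} - mean_j), with n-1 = 3.
  S[A,A] = ((-4.5)·(-4.5) + (-0.5)·(-0.5) + (2.5)·(2.5) + (2.5)·(2.5)) / 3 = 33/3 = 11
  S[A,B] = ((-4.5)·(1) + (-0.5)·(0) + (2.5)·(0) + (2.5)·(-1)) / 3 = -7/3 = -2.3333
  S[B,B] = ((1)·(1) + (0)·(0) + (0)·(0) + (-1)·(-1)) / 3 = 2/3 = 0.6667

S is symmetric (S[j,i] = S[i,j]). Assembling:

S = [[11, -2.3333],
 [-2.3333, 0.6667]]


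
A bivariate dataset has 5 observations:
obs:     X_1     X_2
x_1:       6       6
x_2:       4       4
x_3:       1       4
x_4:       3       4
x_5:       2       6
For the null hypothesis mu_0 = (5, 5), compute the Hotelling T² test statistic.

Step 1 — sample mean vector:
  mean(X_1) = (6 + 4 + 1 + 3 + 2) / 5 = 16/5 = 3.2
  mean(X_2) = (6 + 4 + 4 + 4 + 6) / 5 = 24/5 = 4.8
  x̄ = (3.2, 4.8),  deviation x̄ - mu_0 = (3.2, 4.8) - (5, 5) = (-1.8, -0.2).

Step 2 — sample covariance matrix, S[i,j] = (1/(n-1)) · Σ_k (x_{k,i} - mean_i) · (x_{k,j} - mean_j), divisor n-1 = 4:
  S[X_1,X_1] = ((2.8)·(2.8) + (0.8)·(0.8) + (-2.2)·(-2.2) + (-0.2)·(-0.2) + (-1.2)·(-1.2)) / 4 = 14.8/4 = 3.7
  S[X_1,X_2] = ((2.8)·(1.2) + (0.8)·(-0.8) + (-2.2)·(-0.8) + (-0.2)·(-0.8) + (-1.2)·(1.2)) / 4 = 3.2/4 = 0.8
  S[X_2,X_2] = ((1.2)·(1.2) + (-0.8)·(-0.8) + (-0.8)·(-0.8) + (-0.8)·(-0.8) + (1.2)·(1.2)) / 4 = 4.8/4 = 1.2
  S = [[3.7, 0.8],
 [0.8, 1.2]].

Step 3 — invert S. det(S) = 3.7·1.2 - (0.8)² = 3.8.
  S^{-1} = (1/det) · [[d, -b], [-b, a]] = [[0.3158, -0.2105],
 [-0.2105, 0.9737]].

Step 4 — quadratic form (x̄ - mu_0)^T · S^{-1} · (x̄ - mu_0):
  S^{-1} · (x̄ - mu_0) = (-0.5263, 0.1842),
  (x̄ - mu_0)^T · [...] = (-1.8)·(-0.5263) + (-0.2)·(0.1842) = 0.9105.

Step 5 — scale by n: T² = 5 · 0.9105 = 4.5526.

T² ≈ 4.5526


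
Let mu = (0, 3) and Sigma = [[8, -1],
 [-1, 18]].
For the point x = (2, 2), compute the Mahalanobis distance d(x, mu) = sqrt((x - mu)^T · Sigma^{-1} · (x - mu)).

Step 1 — centre the observation: (x - mu) = (2, -1).

Step 2 — invert Sigma. det(Sigma) = 8·18 - (-1)² = 143.
  Sigma^{-1} = (1/det) · [[d, -b], [-b, a]] = [[0.1259, 0.007],
 [0.007, 0.0559]].

Step 3 — form the quadratic (x - mu)^T · Sigma^{-1} · (x - mu):
  Sigma^{-1} · (x - mu) = (0.2448, -0.042).
  (x - mu)^T · [Sigma^{-1} · (x - mu)] = (2)·(0.2448) + (-1)·(-0.042) = 0.5315.

Step 4 — take square root: d = √(0.5315) ≈ 0.729.

d(x, mu) = √(0.5315) ≈ 0.729


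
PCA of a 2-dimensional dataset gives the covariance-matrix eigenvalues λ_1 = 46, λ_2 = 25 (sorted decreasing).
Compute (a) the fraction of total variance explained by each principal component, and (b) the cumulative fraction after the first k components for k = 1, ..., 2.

Step 1 — total variance = trace(Sigma) = Σ λ_i = 46 + 25 = 71.

Step 2 — fraction explained by component i = λ_i / Σ λ:
  PC1: 46/71 = 0.6479
  PC2: 25/71 = 0.3521

Step 3 — cumulative fraction after k components = (λ_1 + ... + λ_k) / Σ λ:
  k = 1: 46/71 = 0.6479
  k = 2: (46 + 25)/71 = 71/71 = 1

Summary (fraction, with percent):

explained: PC1 0.6479 (64.79%), PC2 0.3521 (35.21%);  cumulative: 0.6479, 1


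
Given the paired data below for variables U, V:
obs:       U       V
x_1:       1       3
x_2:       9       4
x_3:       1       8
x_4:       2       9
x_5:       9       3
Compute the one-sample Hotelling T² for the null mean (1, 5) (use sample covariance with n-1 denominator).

Step 1 — sample mean vector:
  mean(U) = (1 + 9 + 1 + 2 + 9) / 5 = 22/5 = 4.4
  mean(V) = (3 + 4 + 8 + 9 + 3) / 5 = 27/5 = 5.4
  x̄ = (4.4, 5.4),  deviation x̄ - mu_0 = (4.4, 5.4) - (1, 5) = (3.4, 0.4).

Step 2 — sample covariance matrix, S[i,j] = (1/(n-1)) · Σ_k (x_{k,i} - mean_i) · (x_{k,j} - mean_j), divisor n-1 = 4:
  S[U,U] = ((-3.4)·(-3.4) + (4.6)·(4.6) + (-3.4)·(-3.4) + (-2.4)·(-2.4) + (4.6)·(4.6)) / 4 = 71.2/4 = 17.8
  S[U,V] = ((-3.4)·(-2.4) + (4.6)·(-1.4) + (-3.4)·(2.6) + (-2.4)·(3.6) + (4.6)·(-2.4)) / 4 = -26.8/4 = -6.7
  S[V,V] = ((-2.4)·(-2.4) + (-1.4)·(-1.4) + (2.6)·(2.6) + (3.6)·(3.6) + (-2.4)·(-2.4)) / 4 = 33.2/4 = 8.3
  S = [[17.8, -6.7],
 [-6.7, 8.3]].

Step 3 — invert S. det(S) = 17.8·8.3 - (-6.7)² = 102.85.
  S^{-1} = (1/det) · [[d, -b], [-b, a]] = [[0.0807, 0.0651],
 [0.0651, 0.1731]].

Step 4 — quadratic form (x̄ - mu_0)^T · S^{-1} · (x̄ - mu_0):
  S^{-1} · (x̄ - mu_0) = (0.3004, 0.2907),
  (x̄ - mu_0)^T · [...] = (3.4)·(0.3004) + (0.4)·(0.2907) = 1.1378.

Step 5 — scale by n: T² = 5 · 1.1378 = 5.6889.

T² ≈ 5.6889
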